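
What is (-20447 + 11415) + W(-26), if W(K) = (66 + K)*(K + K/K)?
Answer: -10032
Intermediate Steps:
W(K) = (1 + K)*(66 + K) (W(K) = (66 + K)*(K + 1) = (66 + K)*(1 + K) = (1 + K)*(66 + K))
(-20447 + 11415) + W(-26) = (-20447 + 11415) + (66 + (-26)**2 + 67*(-26)) = -9032 + (66 + 676 - 1742) = -9032 - 1000 = -10032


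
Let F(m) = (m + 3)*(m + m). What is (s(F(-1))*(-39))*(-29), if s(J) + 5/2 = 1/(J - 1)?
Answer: -30537/10 ≈ -3053.7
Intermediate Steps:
F(m) = 2*m*(3 + m) (F(m) = (3 + m)*(2*m) = 2*m*(3 + m))
s(J) = -5/2 + 1/(-1 + J) (s(J) = -5/2 + 1/(J - 1) = -5/2 + 1/(-1 + J))
(s(F(-1))*(-39))*(-29) = (((7 - 10*(-1)*(3 - 1))/(2*(-1 + 2*(-1)*(3 - 1))))*(-39))*(-29) = (((7 - 10*(-1)*2)/(2*(-1 + 2*(-1)*2)))*(-39))*(-29) = (((7 - 5*(-4))/(2*(-1 - 4)))*(-39))*(-29) = (((½)*(7 + 20)/(-5))*(-39))*(-29) = (((½)*(-⅕)*27)*(-39))*(-29) = -27/10*(-39)*(-29) = (1053/10)*(-29) = -30537/10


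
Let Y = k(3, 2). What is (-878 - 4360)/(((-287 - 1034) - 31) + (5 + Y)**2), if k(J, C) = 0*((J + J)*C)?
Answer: 5238/1327 ≈ 3.9473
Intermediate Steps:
k(J, C) = 0 (k(J, C) = 0*((2*J)*C) = 0*(2*C*J) = 0)
Y = 0
(-878 - 4360)/(((-287 - 1034) - 31) + (5 + Y)**2) = (-878 - 4360)/(((-287 - 1034) - 31) + (5 + 0)**2) = -5238/((-1321 - 31) + 5**2) = -5238/(-1352 + 25) = -5238/(-1327) = -5238*(-1/1327) = 5238/1327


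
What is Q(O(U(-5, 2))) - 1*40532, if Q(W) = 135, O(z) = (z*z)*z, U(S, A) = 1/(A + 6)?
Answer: -40397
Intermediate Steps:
U(S, A) = 1/(6 + A)
O(z) = z**3 (O(z) = z**2*z = z**3)
Q(O(U(-5, 2))) - 1*40532 = 135 - 1*40532 = 135 - 40532 = -40397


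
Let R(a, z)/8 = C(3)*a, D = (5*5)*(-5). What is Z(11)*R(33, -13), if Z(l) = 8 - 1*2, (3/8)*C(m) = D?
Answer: -528000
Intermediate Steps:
D = -125 (D = 25*(-5) = -125)
C(m) = -1000/3 (C(m) = (8/3)*(-125) = -1000/3)
Z(l) = 6 (Z(l) = 8 - 2 = 6)
R(a, z) = -8000*a/3 (R(a, z) = 8*(-1000*a/3) = -8000*a/3)
Z(11)*R(33, -13) = 6*(-8000/3*33) = 6*(-88000) = -528000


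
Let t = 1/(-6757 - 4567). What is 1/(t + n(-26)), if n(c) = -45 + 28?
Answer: -11324/192509 ≈ -0.058823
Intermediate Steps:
n(c) = -17
t = -1/11324 (t = 1/(-11324) = -1/11324 ≈ -8.8308e-5)
1/(t + n(-26)) = 1/(-1/11324 - 17) = 1/(-192509/11324) = -11324/192509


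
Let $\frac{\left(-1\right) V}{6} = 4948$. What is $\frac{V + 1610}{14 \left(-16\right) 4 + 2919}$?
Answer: $- \frac{28078}{2023} \approx -13.879$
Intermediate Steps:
$V = -29688$ ($V = \left(-6\right) 4948 = -29688$)
$\frac{V + 1610}{14 \left(-16\right) 4 + 2919} = \frac{-29688 + 1610}{14 \left(-16\right) 4 + 2919} = - \frac{28078}{\left(-224\right) 4 + 2919} = - \frac{28078}{-896 + 2919} = - \frac{28078}{2023}$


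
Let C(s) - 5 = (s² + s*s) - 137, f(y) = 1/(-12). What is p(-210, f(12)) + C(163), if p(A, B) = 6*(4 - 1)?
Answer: 53024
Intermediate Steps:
f(y) = -1/12
p(A, B) = 18 (p(A, B) = 6*3 = 18)
C(s) = -132 + 2*s² (C(s) = 5 + ((s² + s*s) - 137) = 5 + ((s² + s²) - 137) = 5 + (2*s² - 137) = 5 + (-137 + 2*s²) = -132 + 2*s²)
p(-210, f(12)) + C(163) = 18 + (-132 + 2*163²) = 18 + (-132 + 2*26569) = 18 + (-132 + 53138) = 18 + 53006 = 53024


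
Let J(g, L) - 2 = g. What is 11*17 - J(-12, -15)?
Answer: 197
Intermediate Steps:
J(g, L) = 2 + g
11*17 - J(-12, -15) = 11*17 - (2 - 12) = 187 - 1*(-10) = 187 + 10 = 197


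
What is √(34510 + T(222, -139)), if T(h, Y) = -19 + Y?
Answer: 4*√2147 ≈ 185.34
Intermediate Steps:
√(34510 + T(222, -139)) = √(34510 + (-19 - 139)) = √(34510 - 158) = √34352 = 4*√2147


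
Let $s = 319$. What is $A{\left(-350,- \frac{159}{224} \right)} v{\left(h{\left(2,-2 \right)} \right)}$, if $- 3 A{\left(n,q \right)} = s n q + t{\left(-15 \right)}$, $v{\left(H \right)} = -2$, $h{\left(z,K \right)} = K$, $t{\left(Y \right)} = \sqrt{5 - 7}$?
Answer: $\frac{422675}{8} + \frac{2 i \sqrt{2}}{3} \approx 52834.0 + 0.94281 i$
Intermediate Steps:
$t{\left(Y \right)} = i \sqrt{2}$ ($t{\left(Y \right)} = \sqrt{-2} = i \sqrt{2}$)
$A{\left(n,q \right)} = - \frac{319 n q}{3} - \frac{i \sqrt{2}}{3}$ ($A{\left(n,q \right)} = - \frac{319 n q + i \sqrt{2}}{3} = - \frac{i \sqrt{2} + 319 n q}{3} = - \frac{319 n q}{3} - \frac{i \sqrt{2}}{3}$)
$A{\left(-350,- \frac{159}{224} \right)} v{\left(h{\left(2,-2 \right)} \right)} = \left(\left(- \frac{319}{3}\right) \left(-350\right) \left(- \frac{159}{224}\right) - \frac{i \sqrt{2}}{3}\right) \left(-2\right) = \left(- \frac{422675}{16} - \frac{i \sqrt{2}}{3}\right) \left(-2\right) = \frac{422675}{8} + \frac{2 i \sqrt{2}}{3}$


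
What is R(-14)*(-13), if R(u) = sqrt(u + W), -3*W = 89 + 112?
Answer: -117*I ≈ -117.0*I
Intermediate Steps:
W = -67 (W = -(89 + 112)/3 = -1/3*201 = -67)
R(u) = sqrt(-67 + u) (R(u) = sqrt(u - 67) = sqrt(-67 + u))
R(-14)*(-13) = sqrt(-67 - 14)*(-13) = sqrt(-81)*(-13) = (9*I)*(-13) = -117*I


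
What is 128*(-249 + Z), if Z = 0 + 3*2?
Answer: -31104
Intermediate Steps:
Z = 6 (Z = 0 + 6 = 6)
128*(-249 + Z) = 128*(-249 + 6) = 128*(-243) = -31104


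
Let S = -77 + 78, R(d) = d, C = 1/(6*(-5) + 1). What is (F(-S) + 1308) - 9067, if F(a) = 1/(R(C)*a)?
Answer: -7730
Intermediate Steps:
C = -1/29 (C = 1/(-30 + 1) = 1/(-29) = -1/29 ≈ -0.034483)
S = 1
F(a) = -29/a (F(a) = 1/((-1/29)*a) = -29/a)
(F(-S) + 1308) - 9067 = (-29/((-1*1)) + 1308) - 9067 = (-29/(-1) + 1308) - 9067 = (-29*(-1) + 1308) - 9067 = (29 + 1308) - 9067 = 1337 - 9067 = -7730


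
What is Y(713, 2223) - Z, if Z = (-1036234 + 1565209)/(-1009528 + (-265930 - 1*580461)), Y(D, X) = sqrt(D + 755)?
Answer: 528975/1855919 + 2*sqrt(367) ≈ 38.599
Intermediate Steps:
Y(D, X) = sqrt(755 + D)
Z = -528975/1855919 (Z = 528975/(-1009528 + (-265930 - 580461)) = 528975/(-1009528 - 846391) = 528975/(-1855919) = 528975*(-1/1855919) = -528975/1855919 ≈ -0.28502)
Y(713, 2223) - Z = sqrt(755 + 713) - 1*(-528975/1855919) = sqrt(1468) + 528975/1855919 = 2*sqrt(367) + 528975/1855919 = 528975/1855919 + 2*sqrt(367)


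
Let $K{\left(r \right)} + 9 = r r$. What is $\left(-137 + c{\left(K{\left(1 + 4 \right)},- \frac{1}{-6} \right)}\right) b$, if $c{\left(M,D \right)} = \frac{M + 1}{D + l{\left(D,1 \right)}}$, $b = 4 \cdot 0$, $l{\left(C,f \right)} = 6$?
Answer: $0$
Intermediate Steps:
$K{\left(r \right)} = -9 + r^{2}$ ($K{\left(r \right)} = -9 + r r = -9 + r^{2}$)
$b = 0$
$c{\left(M,D \right)} = \frac{1 + M}{6 + D}$ ($c{\left(M,D \right)} = \frac{M + 1}{D + 6} = \frac{1 + M}{6 + D}$)
$\left(-137 + c{\left(K{\left(1 + 4 \right)},- \frac{1}{-6} \right)}\right) b = \left(-137 + \frac{1 - \left(9 - \left(1 + 4\right)^{2}\right)}{6 - \frac{1}{-6}}\right) 0 = \left(-137 + \frac{1 - \left(9 - 5^{2}\right)}{6 - - \frac{1}{6}}\right) 0 = \left(-137 + \frac{1 + \left(-9 + 25\right)}{6 + \frac{1}{6}}\right) 0 = \left(-137 + \frac{1 + 16}{\frac{37}{6}}\right) 0 = \left(-137 + \frac{6}{37} \cdot 17\right) 0 = \left(-137 + \frac{102}{37}\right) 0 = \left(- \frac{4967}{37}\right) 0 = 0$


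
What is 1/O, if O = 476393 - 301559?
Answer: 1/174834 ≈ 5.7197e-6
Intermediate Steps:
O = 174834
1/O = 1/174834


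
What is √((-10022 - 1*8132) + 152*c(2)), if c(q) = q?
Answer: 5*I*√714 ≈ 133.6*I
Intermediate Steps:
√((-10022 - 1*8132) + 152*c(2)) = √((-10022 - 1*8132) + 152*2) = √((-10022 - 8132) + 304) = √(-18154 + 304) = √(-17850) = 5*I*√714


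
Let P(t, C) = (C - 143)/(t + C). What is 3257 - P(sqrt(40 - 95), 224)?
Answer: 163584223/50231 + 81*I*sqrt(55)/50231 ≈ 3256.6 + 0.011959*I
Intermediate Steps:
P(t, C) = (-143 + C)/(C + t)
3257 - P(sqrt(40 - 95), 224) = 3257 - (-143 + 224)/(224 + sqrt(40 - 95)) = 3257 - 81/(224 + sqrt(-55)) = 3257 - 81/(224 + I*sqrt(55))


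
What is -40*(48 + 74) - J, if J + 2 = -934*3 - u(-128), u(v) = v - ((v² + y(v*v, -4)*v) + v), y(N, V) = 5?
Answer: -17820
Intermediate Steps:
u(v) = -v² - 5*v (u(v) = v - ((v² + 5*v) + v) = v - (v² + 6*v) = v + (-v² - 6*v) = -v² - 5*v)
J = 12940 (J = -2 + (-934*3 - (-1)*(-128)*(5 - 128)) = -2 + (-2802 - (-1)*(-128)*(-123)) = -2 + (-2802 - 1*(-15744)) = -2 + (-2802 + 15744) = -2 + 12942 = 12940)
-40*(48 + 74) - J = -40*(48 + 74) - 1*12940 = -40*122 - 12940 = -4880 - 12940 = -17820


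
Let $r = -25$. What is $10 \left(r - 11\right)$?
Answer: $-360$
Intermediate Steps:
$10 \left(r - 11\right) = 10 \left(-25 - 11\right) = 10 \left(-36\right) = -360$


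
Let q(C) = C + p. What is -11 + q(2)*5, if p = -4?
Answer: -21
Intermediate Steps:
q(C) = -4 + C (q(C) = C - 4 = -4 + C)
-11 + q(2)*5 = -11 + (-4 + 2)*5 = -11 - 2*5 = -11 - 10 = -21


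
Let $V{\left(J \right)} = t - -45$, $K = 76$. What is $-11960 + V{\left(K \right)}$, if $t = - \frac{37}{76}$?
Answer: $- \frac{905577}{76} \approx -11915.0$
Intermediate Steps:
$t = - \frac{37}{76}$ ($t = \left(-37\right) \frac{1}{76} = - \frac{37}{76} \approx -0.48684$)
$V{\left(J \right)} = \frac{3383}{76}$ ($V{\left(J \right)} = - \frac{37}{76} - -45 = - \frac{37}{76} + 45 = \frac{3383}{76}$)
$-11960 + V{\left(K \right)} = -11960 + \frac{3383}{76} = - \frac{905577}{76}$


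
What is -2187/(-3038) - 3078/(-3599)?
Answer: 17221977/10933762 ≈ 1.5751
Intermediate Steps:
-2187/(-3038) - 3078/(-3599) = -2187*(-1/3038) - 3078*(-1/3599) = 2187/3038 + 3078/3599 = 17221977/10933762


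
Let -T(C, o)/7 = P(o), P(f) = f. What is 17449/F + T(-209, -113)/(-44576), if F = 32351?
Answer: 107459569/206011168 ≈ 0.52162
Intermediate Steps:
T(C, o) = -7*o
17449/F + T(-209, -113)/(-44576) = 17449/32351 - 7*(-113)/(-44576) = 17449*(1/32351) + 791*(-1/44576) = 17449/32351 - 113/6368 = 107459569/206011168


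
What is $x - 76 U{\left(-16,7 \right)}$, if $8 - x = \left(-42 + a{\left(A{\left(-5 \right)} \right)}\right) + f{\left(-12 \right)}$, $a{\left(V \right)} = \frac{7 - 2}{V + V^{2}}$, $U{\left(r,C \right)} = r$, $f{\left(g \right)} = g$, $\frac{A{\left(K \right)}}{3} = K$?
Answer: $\frac{53675}{42} \approx 1278.0$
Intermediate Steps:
$A{\left(K \right)} = 3 K$
$a{\left(V \right)} = \frac{5}{V + V^{2}}$
$x = \frac{2603}{42}$ ($x = 8 - \left(\left(-42 + \frac{5}{3 \left(-5\right) \left(1 + 3 \left(-5\right)\right)}\right) - 12\right) = 8 - \left(\left(-42 + \frac{5}{\left(-15\right) \left(1 - 15\right)}\right) - 12\right) = 8 - \left(\left(-42 + 5 \left(- \frac{1}{15}\right) \frac{1}{-14}\right) - 12\right) = 8 - \left(\left(-42 + 5 \left(- \frac{1}{15}\right) \left(- \frac{1}{14}\right)\right) - 12\right) = 8 - \left(\left(-42 + \frac{1}{42}\right) - 12\right) = 8 - \left(- \frac{1763}{42} - 12\right) = 8 - - \frac{2267}{42} = 8 + \frac{2267}{42} = \frac{2603}{42} \approx 61.976$)
$x - 76 U{\left(-16,7 \right)} = \frac{2603}{42} - -1216 = \frac{2603}{42} + 1216 = \frac{53675}{42}$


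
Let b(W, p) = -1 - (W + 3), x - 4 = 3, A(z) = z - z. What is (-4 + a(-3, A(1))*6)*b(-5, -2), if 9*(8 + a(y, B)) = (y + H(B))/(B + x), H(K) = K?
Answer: -366/7 ≈ -52.286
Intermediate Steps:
A(z) = 0
x = 7 (x = 4 + 3 = 7)
a(y, B) = -8 + (B + y)/(9*(7 + B)) (a(y, B) = -8 + ((y + B)/(B + 7))/9 = -8 + ((B + y)/(7 + B))/9 = -8 + (B + y)/(9*(7 + B)))
b(W, p) = -4 - W (b(W, p) = -1 - (3 + W) = -1 + (-3 - W) = -4 - W)
(-4 + a(-3, A(1))*6)*b(-5, -2) = (-4 + ((-504 - 3 - 71*0)/(9*(7 + 0)))*6)*(-4 - 1*(-5)) = (-4 + ((⅑)*(-504 - 3 + 0)/7)*6)*(-4 + 5) = (-4 + ((⅑)*(⅐)*(-507))*6)*1 = (-4 - 169/21*6)*1 = (-4 - 338/7)*1 = -366/7*1 = -366/7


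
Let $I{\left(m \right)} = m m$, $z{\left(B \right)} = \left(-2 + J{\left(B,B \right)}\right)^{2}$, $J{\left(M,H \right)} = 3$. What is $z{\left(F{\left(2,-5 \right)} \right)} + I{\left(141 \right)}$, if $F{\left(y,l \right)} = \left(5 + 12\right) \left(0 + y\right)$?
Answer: $19882$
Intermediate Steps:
$F{\left(y,l \right)} = 17 y$
$z{\left(B \right)} = 1$ ($z{\left(B \right)} = \left(-2 + 3\right)^{2} = 1^{2} = 1$)
$I{\left(m \right)} = m^{2}$
$z{\left(F{\left(2,-5 \right)} \right)} + I{\left(141 \right)} = 1 + 141^{2} = 1 + 19881 = 19882$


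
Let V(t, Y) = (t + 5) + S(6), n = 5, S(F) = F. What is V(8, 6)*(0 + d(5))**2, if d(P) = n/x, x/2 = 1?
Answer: 475/4 ≈ 118.75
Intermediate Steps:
x = 2 (x = 2*1 = 2)
d(P) = 5/2
V(t, Y) = 11 + t (V(t, Y) = (t + 5) + 6 = (5 + t) + 6 = 11 + t)
V(8, 6)*(0 + d(5))**2 = (11 + 8)*(0 + 5/2)**2 = 19*(5/2)**2 = 19*(25/4) = 475/4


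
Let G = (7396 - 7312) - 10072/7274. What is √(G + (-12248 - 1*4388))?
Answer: 2*I*√54741087105/3637 ≈ 128.66*I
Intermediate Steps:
G = 300472/3637 (G = 84 - 10072*1/7274 = 84 - 5036/3637 = 300472/3637 ≈ 82.615)
√(G + (-12248 - 1*4388)) = √(300472/3637 + (-12248 - 1*4388)) = √(300472/3637 + (-12248 - 4388)) = √(300472/3637 - 16636) = √(-60204660/3637) = 2*I*√54741087105/3637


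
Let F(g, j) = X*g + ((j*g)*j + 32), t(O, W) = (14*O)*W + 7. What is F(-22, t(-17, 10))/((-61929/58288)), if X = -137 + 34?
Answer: 2406955163840/20643 ≈ 1.1660e+8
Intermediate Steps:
X = -103
t(O, W) = 7 + 14*O*W (t(O, W) = 14*O*W + 7 = 7 + 14*O*W)
F(g, j) = 32 - 103*g + g*j² (F(g, j) = -103*g + ((j*g)*j + 32) = -103*g + ((g*j)*j + 32) = -103*g + (g*j² + 32) = -103*g + (32 + g*j²) = 32 - 103*g + g*j²)
F(-22, t(-17, 10))/((-61929/58288)) = (32 - 103*(-22) - 22*(7 + 14*(-17)*10)²)/((-61929/58288)) = (32 + 2266 - 22*(7 - 2380)²)/((-61929*1/58288)) = (32 + 2266 - 22*(-2373)²)/(-61929/58288) = (32 + 2266 - 22*5631129)*(-58288/61929) = (32 + 2266 - 123884838)*(-58288/61929) = -123882540*(-58288/61929) = 2406955163840/20643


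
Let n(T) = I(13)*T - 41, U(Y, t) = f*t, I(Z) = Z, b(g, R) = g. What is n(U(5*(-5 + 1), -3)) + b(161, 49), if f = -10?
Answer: 510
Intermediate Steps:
U(Y, t) = -10*t
n(T) = -41 + 13*T (n(T) = 13*T - 41 = -41 + 13*T)
n(U(5*(-5 + 1), -3)) + b(161, 49) = (-41 + 13*(-10*(-3))) + 161 = (-41 + 13*30) + 161 = (-41 + 390) + 161 = 349 + 161 = 510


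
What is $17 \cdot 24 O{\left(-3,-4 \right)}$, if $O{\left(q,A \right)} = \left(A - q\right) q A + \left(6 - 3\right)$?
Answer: $-3672$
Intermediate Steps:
$O{\left(q,A \right)} = 3 + A q \left(A - q\right)$ ($O{\left(q,A \right)} = q \left(A - q\right) A + \left(6 - 3\right) = A q \left(A - q\right) + 3 = 3 + A q \left(A - q\right)$)
$17 \cdot 24 O{\left(-3,-4 \right)} = 17 \cdot 24 \left(3 - 3 \left(-4\right)^{2} - - 4 \left(-3\right)^{2}\right) = 408 \left(3 - 48 - \left(-4\right) 9\right) = 408 \left(3 - 48 + 36\right) = 408 \left(-9\right) = -3672$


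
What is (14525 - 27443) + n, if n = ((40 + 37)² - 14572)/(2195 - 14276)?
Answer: -52017905/4027 ≈ -12917.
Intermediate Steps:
n = 2881/4027 (n = (77² - 14572)/(-12081) = (5929 - 14572)*(-1/12081) = -8643*(-1/12081) = 2881/4027 ≈ 0.71542)
(14525 - 27443) + n = (14525 - 27443) + 2881/4027 = -12918 + 2881/4027 = -52017905/4027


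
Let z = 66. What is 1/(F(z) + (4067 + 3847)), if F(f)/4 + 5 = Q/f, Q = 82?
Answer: 33/260666 ≈ 0.00012660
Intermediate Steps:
F(f) = -20 + 328/f (F(f) = -20 + 4*(82/f) = -20 + 328/f)
1/(F(z) + (4067 + 3847)) = 1/((-20 + 328/66) + (4067 + 3847)) = 1/((-20 + 328*(1/66)) + 7914) = 1/((-20 + 164/33) + 7914) = 1/(-496/33 + 7914) = 1/(260666/33) = 33/260666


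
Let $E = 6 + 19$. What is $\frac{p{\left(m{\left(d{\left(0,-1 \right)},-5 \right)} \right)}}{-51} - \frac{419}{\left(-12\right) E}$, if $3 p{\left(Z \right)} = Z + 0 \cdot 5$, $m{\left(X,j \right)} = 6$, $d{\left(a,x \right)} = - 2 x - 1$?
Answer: $\frac{6923}{5100} \approx 1.3575$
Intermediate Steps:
$d{\left(a,x \right)} = -1 - 2 x$
$p{\left(Z \right)} = \frac{Z}{3}$ ($p{\left(Z \right)} = \frac{Z + 0 \cdot 5}{3} = \frac{Z + 0}{3} = \frac{Z}{3}$)
$E = 25$
$\frac{p{\left(m{\left(d{\left(0,-1 \right)},-5 \right)} \right)}}{-51} - \frac{419}{\left(-12\right) E} = \frac{\frac{1}{3} \cdot 6}{-51} - \frac{419}{\left(-12\right) 25} = 2 \left(- \frac{1}{51}\right) - \frac{419}{-300} = - \frac{2}{51} - - \frac{419}{300} = - \frac{2}{51} + \frac{419}{300} = \frac{6923}{5100}$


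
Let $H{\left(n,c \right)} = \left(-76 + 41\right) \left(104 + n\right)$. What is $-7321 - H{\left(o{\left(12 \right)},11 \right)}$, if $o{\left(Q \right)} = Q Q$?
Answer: $1359$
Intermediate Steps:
$o{\left(Q \right)} = Q^{2}$
$H{\left(n,c \right)} = -3640 - 35 n$ ($H{\left(n,c \right)} = - 35 \left(104 + n\right) = -3640 - 35 n$)
$-7321 - H{\left(o{\left(12 \right)},11 \right)} = -7321 - \left(-3640 - 35 \cdot 12^{2}\right) = -7321 - \left(-3640 - 5040\right) = -7321 - -8680 = -7321 + 8680 = 1359$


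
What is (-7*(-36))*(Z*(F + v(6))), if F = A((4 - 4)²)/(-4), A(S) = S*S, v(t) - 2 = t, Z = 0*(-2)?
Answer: 0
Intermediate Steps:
Z = 0
v(t) = 2 + t
A(S) = S²
F = 0 (F = ((4 - 4)²)²/(-4) = (0²)²*(-¼) = 0²*(-¼) = 0*(-¼) = 0)
(-7*(-36))*(Z*(F + v(6))) = (-7*(-36))*(0*(0 + (2 + 6))) = 252*(0*(0 + 8)) = 252*(0*8) = 252*0 = 0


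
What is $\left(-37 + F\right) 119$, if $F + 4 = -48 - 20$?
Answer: $-12971$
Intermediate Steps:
$F = -72$ ($F = -4 - 68 = -72$)
$\left(-37 + F\right) 119 = \left(-37 - 72\right) 119 = \left(-109\right) 119 = -12971$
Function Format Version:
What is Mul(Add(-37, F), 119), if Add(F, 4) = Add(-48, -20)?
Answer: -12971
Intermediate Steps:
F = -72 (F = Add(-4, Add(-48, -20)) = Add(-4, -68) = -72)
Mul(Add(-37, F), 119) = Mul(Add(-37, -72), 119) = Mul(-109, 119) = -12971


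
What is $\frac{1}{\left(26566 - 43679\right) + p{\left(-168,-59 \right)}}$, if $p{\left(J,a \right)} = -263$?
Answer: $- \frac{1}{17376} \approx -5.7551 \cdot 10^{-5}$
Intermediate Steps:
$\frac{1}{\left(26566 - 43679\right) + p{\left(-168,-59 \right)}} = \frac{1}{\left(26566 - 43679\right) - 263} = \frac{1}{-17113 - 263} = \frac{1}{-17376} = - \frac{1}{17376}$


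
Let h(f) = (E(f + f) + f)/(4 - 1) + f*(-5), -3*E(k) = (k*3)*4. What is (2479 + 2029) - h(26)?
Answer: 14096/3 ≈ 4698.7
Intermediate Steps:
E(k) = -4*k (E(k) = -k*3*4/3 = -3*k*4/3 = -4*k)
h(f) = -22*f/3 (h(f) = (-4*(f + f) + f)/(4 - 1) + f*(-5) = (-8*f + f)/3 - 5*f = (-8*f + f)*(⅓) - 5*f = -7*f*(⅓) - 5*f = -7*f/3 - 5*f = -22*f/3)
(2479 + 2029) - h(26) = (2479 + 2029) - (-22)*26/3 = 4508 - 1*(-572/3) = 4508 + 572/3 = 14096/3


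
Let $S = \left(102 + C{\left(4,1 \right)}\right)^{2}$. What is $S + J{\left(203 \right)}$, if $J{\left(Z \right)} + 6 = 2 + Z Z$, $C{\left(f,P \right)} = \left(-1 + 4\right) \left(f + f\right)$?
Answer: $57081$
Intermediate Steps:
$C{\left(f,P \right)} = 6 f$ ($C{\left(f,P \right)} = 3 \cdot 2 f = 6 f$)
$J{\left(Z \right)} = -4 + Z^{2}$ ($J{\left(Z \right)} = -6 + \left(2 + Z Z\right) = -6 + \left(2 + Z^{2}\right) = -4 + Z^{2}$)
$S = 15876$ ($S = \left(102 + 6 \cdot 4\right)^{2} = \left(102 + 24\right)^{2} = 126^{2} = 15876$)
$S + J{\left(203 \right)} = 15876 - \left(4 - 203^{2}\right) = 15876 + \left(-4 + 41209\right) = 15876 + 41205 = 57081$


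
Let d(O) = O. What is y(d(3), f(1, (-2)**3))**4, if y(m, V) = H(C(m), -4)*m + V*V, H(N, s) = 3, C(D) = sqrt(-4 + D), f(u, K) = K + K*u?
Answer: 4931550625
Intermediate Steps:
y(m, V) = V**2 + 3*m (y(m, V) = 3*m + V*V = 3*m + V**2 = V**2 + 3*m)
y(d(3), f(1, (-2)**3))**4 = (((-2)**3*(1 + 1))**2 + 3*3)**4 = ((-8*2)**2 + 9)**4 = ((-16)**2 + 9)**4 = (256 + 9)**4 = 265**4 = 4931550625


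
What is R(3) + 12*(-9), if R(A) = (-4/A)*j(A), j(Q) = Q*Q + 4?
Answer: -376/3 ≈ -125.33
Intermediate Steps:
j(Q) = 4 + Q² (j(Q) = Q² + 4 = 4 + Q²)
R(A) = -4*(4 + A²)/A (R(A) = (-4/A)*(4 + A²) = -4*(4 + A²)/A)
R(3) + 12*(-9) = (-16/3 - 4*3) + 12*(-9) = (-16*⅓ - 12) - 108 = (-16/3 - 12) - 108 = -52/3 - 108 = -376/3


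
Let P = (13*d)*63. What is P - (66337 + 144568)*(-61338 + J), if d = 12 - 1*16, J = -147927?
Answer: 44135031549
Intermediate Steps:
d = -4 (d = 12 - 16 = -4)
P = -3276 (P = (13*(-4))*63 = -52*63 = -3276)
P - (66337 + 144568)*(-61338 + J) = -3276 - (66337 + 144568)*(-61338 - 147927) = -3276 - 210905*(-209265) = -3276 - 1*(-44135034825) = -3276 + 44135034825 = 44135031549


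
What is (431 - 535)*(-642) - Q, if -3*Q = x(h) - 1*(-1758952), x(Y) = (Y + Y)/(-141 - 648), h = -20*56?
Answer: 1545855224/2367 ≈ 6.5309e+5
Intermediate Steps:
h = -1120
x(Y) = -2*Y/789 (x(Y) = (2*Y)/(-789) = (2*Y)*(-1/789) = -2*Y/789)
Q = -1387815368/2367 (Q = -(-2/789*(-1120) - 1*(-1758952))/3 = -(2240/789 + 1758952)/3 = -1/3*1387815368/789 = -1387815368/2367 ≈ -5.8632e+5)
(431 - 535)*(-642) - Q = (431 - 535)*(-642) - 1*(-1387815368/2367) = -104*(-642) + 1387815368/2367 = 66768 + 1387815368/2367 = 1545855224/2367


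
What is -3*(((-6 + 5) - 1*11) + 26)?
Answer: -42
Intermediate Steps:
-3*(((-6 + 5) - 1*11) + 26) = -3*((-1 - 11) + 26) = -3*(-12 + 26) = -3*14 = -42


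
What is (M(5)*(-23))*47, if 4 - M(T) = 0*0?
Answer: -4324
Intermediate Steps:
M(T) = 4 (M(T) = 4 - 0*0 = 4 - 1*0 = 4 + 0 = 4)
(M(5)*(-23))*47 = (4*(-23))*47 = -92*47 = -4324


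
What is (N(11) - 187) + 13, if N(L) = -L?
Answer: -185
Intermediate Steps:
(N(11) - 187) + 13 = (-1*11 - 187) + 13 = (-11 - 187) + 13 = -198 + 13 = -185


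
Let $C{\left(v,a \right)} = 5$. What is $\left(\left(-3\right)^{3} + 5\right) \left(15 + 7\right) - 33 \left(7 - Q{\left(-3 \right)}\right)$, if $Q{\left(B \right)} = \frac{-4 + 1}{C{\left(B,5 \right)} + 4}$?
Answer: $-726$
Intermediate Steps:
$Q{\left(B \right)} = - \frac{1}{3}$ ($Q{\left(B \right)} = \frac{-4 + 1}{5 + 4} = - \frac{3}{9} = \left(-3\right) \frac{1}{9} = - \frac{1}{3}$)
$\left(\left(-3\right)^{3} + 5\right) \left(15 + 7\right) - 33 \left(7 - Q{\left(-3 \right)}\right) = \left(\left(-3\right)^{3} + 5\right) \left(15 + 7\right) - 33 \left(7 - - \frac{1}{3}\right) = \left(-27 + 5\right) 22 - 33 \left(7 + \frac{1}{3}\right) = \left(-22\right) 22 - 242 = -484 - 242 = -726$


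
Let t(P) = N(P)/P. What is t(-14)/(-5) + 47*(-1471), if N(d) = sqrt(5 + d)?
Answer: -69137 + 3*I/70 ≈ -69137.0 + 0.042857*I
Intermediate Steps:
t(P) = sqrt(5 + P)/P
t(-14)/(-5) + 47*(-1471) = (sqrt(5 - 14)/(-14))/(-5) + 47*(-1471) = -3*I/14*(-1/5) - 69137 = 3*I/70 - 69137 = -69137 + 3*I/70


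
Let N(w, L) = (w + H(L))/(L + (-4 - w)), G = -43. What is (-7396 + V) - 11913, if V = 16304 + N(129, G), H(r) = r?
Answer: -264483/88 ≈ -3005.5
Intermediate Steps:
N(w, L) = (L + w)/(-4 + L - w) (N(w, L) = (w + L)/(L + (-4 - w)) = (L + w)/(-4 + L - w))
V = 1434709/88 (V = 16304 + (-1*(-43) - 1*129)/(4 + 129 - 1*(-43)) = 16304 + (43 - 129)/(4 + 129 + 43) = 16304 - 86/176 = 16304 + (1/176)*(-86) = 16304 - 43/88 = 1434709/88 ≈ 16304.)
(-7396 + V) - 11913 = (-7396 + 1434709/88) - 11913 = 783861/88 - 11913 = -264483/88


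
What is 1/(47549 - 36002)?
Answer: 1/11547 ≈ 8.6603e-5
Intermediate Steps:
1/(47549 - 36002) = 1/11547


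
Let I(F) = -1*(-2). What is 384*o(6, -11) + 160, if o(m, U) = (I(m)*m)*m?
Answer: 27808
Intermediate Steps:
I(F) = 2
o(m, U) = 2*m**2 (o(m, U) = (2*m)*m = 2*m**2)
384*o(6, -11) + 160 = 384*(2*6**2) + 160 = 384*(2*36) + 160 = 384*72 + 160 = 27648 + 160 = 27808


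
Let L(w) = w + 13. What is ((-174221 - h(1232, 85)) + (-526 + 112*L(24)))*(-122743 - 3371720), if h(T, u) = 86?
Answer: 596466395007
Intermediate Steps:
L(w) = 13 + w
((-174221 - h(1232, 85)) + (-526 + 112*L(24)))*(-122743 - 3371720) = ((-174221 - 1*86) + (-526 + 112*(13 + 24)))*(-122743 - 3371720) = ((-174221 - 86) + (-526 + 112*37))*(-3494463) = (-174307 + (-526 + 4144))*(-3494463) = (-174307 + 3618)*(-3494463) = -170689*(-3494463) = 596466395007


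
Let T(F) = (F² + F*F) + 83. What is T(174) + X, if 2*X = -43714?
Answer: 38778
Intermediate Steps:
T(F) = 83 + 2*F² (T(F) = (F² + F²) + 83 = 2*F² + 83 = 83 + 2*F²)
X = -21857 (X = (½)*(-43714) = -21857)
T(174) + X = (83 + 2*174²) - 21857 = (83 + 2*30276) - 21857 = (83 + 60552) - 21857 = 60635 - 21857 = 38778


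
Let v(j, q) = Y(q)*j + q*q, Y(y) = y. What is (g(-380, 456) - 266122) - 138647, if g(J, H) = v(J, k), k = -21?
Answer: -396348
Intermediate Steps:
v(j, q) = q² + j*q (v(j, q) = q*j + q*q = j*q + q² = q² + j*q)
g(J, H) = 441 - 21*J (g(J, H) = -21*(J - 21) = -21*(-21 + J) = 441 - 21*J)
(g(-380, 456) - 266122) - 138647 = ((441 - 21*(-380)) - 266122) - 138647 = ((441 + 7980) - 266122) - 138647 = (8421 - 266122) - 138647 = -257701 - 138647 = -396348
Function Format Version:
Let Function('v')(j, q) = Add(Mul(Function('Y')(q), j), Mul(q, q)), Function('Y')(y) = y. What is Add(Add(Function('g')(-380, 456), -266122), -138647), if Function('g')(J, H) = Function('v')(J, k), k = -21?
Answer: -396348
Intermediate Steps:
Function('v')(j, q) = Add(Pow(q, 2), Mul(j, q)) (Function('v')(j, q) = Add(Mul(q, j), Mul(q, q)) = Add(Mul(j, q), Pow(q, 2)) = Add(Pow(q, 2), Mul(j, q)))
Function('g')(J, H) = Add(441, Mul(-21, J)) (Function('g')(J, H) = Mul(-21, Add(J, -21)) = Mul(-21, Add(-21, J)) = Add(441, Mul(-21, J)))
Add(Add(Function('g')(-380, 456), -266122), -138647) = Add(Add(Add(441, Mul(-21, -380)), -266122), -138647) = Add(Add(Add(441, 7980), -266122), -138647) = Add(Add(8421, -266122), -138647) = Add(-257701, -138647) = -396348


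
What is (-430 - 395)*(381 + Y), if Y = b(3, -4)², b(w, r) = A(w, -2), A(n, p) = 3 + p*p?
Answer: -354750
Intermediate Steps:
A(n, p) = 3 + p²
b(w, r) = 7 (b(w, r) = 3 + (-2)² = 3 + 4 = 7)
Y = 49 (Y = 7² = 49)
(-430 - 395)*(381 + Y) = (-430 - 395)*(381 + 49) = -825*430 = -354750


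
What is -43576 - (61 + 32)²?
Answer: -52225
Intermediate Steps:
-43576 - (61 + 32)² = -43576 - 1*93² = -43576 - 1*8649 = -43576 - 8649 = -52225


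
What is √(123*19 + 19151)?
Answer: 4*√1343 ≈ 146.59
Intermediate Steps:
√(123*19 + 19151) = √(2337 + 19151) = √21488 = 4*√1343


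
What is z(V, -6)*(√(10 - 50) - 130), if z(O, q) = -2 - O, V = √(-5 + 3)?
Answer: 2*(2 + I*√2)*(65 - I*√10) ≈ 268.94 + 171.2*I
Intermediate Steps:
V = I*√2 (V = √(-2) = I*√2 ≈ 1.4142*I)
z(V, -6)*(√(10 - 50) - 130) = (-2 - I*√2)*(√(10 - 50) - 130) = (-2 - I*√2)*(√(-40) - 130) = (-2 - I*√2)*(2*I*√10 - 130) = (-2 - I*√2)*(-130 + 2*I*√10) = (-130 + 2*I*√10)*(-2 - I*√2)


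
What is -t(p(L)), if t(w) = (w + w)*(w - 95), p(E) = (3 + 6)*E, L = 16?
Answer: -14112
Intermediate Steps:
p(E) = 9*E
t(w) = 2*w*(-95 + w) (t(w) = (2*w)*(-95 + w) = 2*w*(-95 + w))
-t(p(L)) = -2*9*16*(-95 + 9*16) = -2*144*(-95 + 144) = -2*144*49 = -1*14112 = -14112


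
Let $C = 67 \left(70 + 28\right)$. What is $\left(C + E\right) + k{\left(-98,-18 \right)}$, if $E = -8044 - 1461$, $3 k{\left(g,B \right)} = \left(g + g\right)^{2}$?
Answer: $\frac{29599}{3} \approx 9866.3$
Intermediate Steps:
$k{\left(g,B \right)} = \frac{4 g^{2}}{3}$ ($k{\left(g,B \right)} = \frac{\left(g + g\right)^{2}}{3} = \frac{\left(2 g\right)^{2}}{3} = \frac{4 g^{2}}{3}$)
$E = -9505$
$C = 6566$ ($C = 67 \cdot 98 = 6566$)
$\left(C + E\right) + k{\left(-98,-18 \right)} = \left(6566 - 9505\right) + \frac{4 \left(-98\right)^{2}}{3} = -2939 + \frac{4}{3} \cdot 9604 = -2939 + \frac{38416}{3} = \frac{29599}{3}$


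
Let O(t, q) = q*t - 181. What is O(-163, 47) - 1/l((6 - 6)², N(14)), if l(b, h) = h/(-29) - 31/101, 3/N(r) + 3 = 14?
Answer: -79893445/10192 ≈ -7838.8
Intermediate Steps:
N(r) = 3/11 (N(r) = 3/(-3 + 14) = 3/11)
O(t, q) = -181 + q*t
l(b, h) = -31/101 - h/29 (l(b, h) = h*(-1/29) - 31*1/101 = -h/29 - 31/101 = -31/101 - h/29)
O(-163, 47) - 1/l((6 - 6)², N(14)) = (-181 + 47*(-163)) - 1/(-31/101 - 1/29*3/11) = (-181 - 7661) - 1/(-31/101 - 3/319) = -7842 - 1/(-10192/32219) = -7842 - 1*(-32219/10192) = -7842 + 32219/10192 = -79893445/10192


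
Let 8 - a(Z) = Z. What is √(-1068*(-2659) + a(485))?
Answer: √2839335 ≈ 1685.0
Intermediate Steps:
a(Z) = 8 - Z
√(-1068*(-2659) + a(485)) = √(-1068*(-2659) + (8 - 1*485)) = √(2839812 + (8 - 485)) = √(2839812 - 477) = √2839335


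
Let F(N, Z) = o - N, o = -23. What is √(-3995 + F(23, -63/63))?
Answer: 3*I*√449 ≈ 63.569*I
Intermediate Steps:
F(N, Z) = -23 - N
√(-3995 + F(23, -63/63)) = √(-3995 + (-23 - 1*23)) = √(-3995 + (-23 - 23)) = √(-3995 - 46) = √(-4041) = 3*I*√449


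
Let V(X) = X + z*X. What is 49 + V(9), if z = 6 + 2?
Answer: 130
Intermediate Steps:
z = 8
V(X) = 9*X (V(X) = X + 8*X = 9*X)
49 + V(9) = 49 + 9*9 = 49 + 81 = 130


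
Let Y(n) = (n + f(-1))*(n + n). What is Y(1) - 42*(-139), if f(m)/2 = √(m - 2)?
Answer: 5840 + 4*I*√3 ≈ 5840.0 + 6.9282*I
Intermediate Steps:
f(m) = 2*√(-2 + m) (f(m) = 2*√(m - 2) = 2*√(-2 + m))
Y(n) = 2*n*(n + 2*I*√3) (Y(n) = (n + 2*√(-2 - 1))*(n + n) = (n + 2*√(-3))*(2*n) = (n + 2*(I*√3))*(2*n) = (n + 2*I*√3)*(2*n) = 2*n*(n + 2*I*√3))
Y(1) - 42*(-139) = 2*1*(1 + 2*I*√3) - 42*(-139) = (2 + 4*I*√3) + 5838 = 5840 + 4*I*√3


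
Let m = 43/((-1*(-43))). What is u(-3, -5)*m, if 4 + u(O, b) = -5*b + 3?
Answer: 24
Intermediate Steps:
u(O, b) = -1 - 5*b (u(O, b) = -4 + (-5*b + 3) = -4 + (3 - 5*b) = -1 - 5*b)
m = 1 (m = 43/43 = 43*(1/43) = 1)
u(-3, -5)*m = (-1 - 5*(-5))*1 = (-1 + 25)*1 = 24*1 = 24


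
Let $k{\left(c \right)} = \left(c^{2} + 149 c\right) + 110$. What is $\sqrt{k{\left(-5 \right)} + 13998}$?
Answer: $2 \sqrt{3347} \approx 115.71$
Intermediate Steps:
$k{\left(c \right)} = 110 + c^{2} + 149 c$
$\sqrt{k{\left(-5 \right)} + 13998} = \sqrt{\left(110 + \left(-5\right)^{2} + 149 \left(-5\right)\right) + 13998} = \sqrt{\left(110 + 25 - 745\right) + 13998} = \sqrt{-610 + 13998} = \sqrt{13388} = 2 \sqrt{3347}$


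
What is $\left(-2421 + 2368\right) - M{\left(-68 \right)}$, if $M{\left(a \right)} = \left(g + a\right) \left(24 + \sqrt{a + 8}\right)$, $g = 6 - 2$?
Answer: $1483 + 128 i \sqrt{15} \approx 1483.0 + 495.74 i$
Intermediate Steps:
$g = 4$ ($g = 6 - 2 = 4$)
$M{\left(a \right)} = \left(4 + a\right) \left(24 + \sqrt{8 + a}\right)$ ($M{\left(a \right)} = \left(4 + a\right) \left(24 + \sqrt{a + 8}\right) = \left(4 + a\right) \left(24 + \sqrt{8 + a}\right)$)
$\left(-2421 + 2368\right) - M{\left(-68 \right)} = \left(-2421 + 2368\right) - \left(96 + 4 \sqrt{8 - 68} + 24 \left(-68\right) - 68 \sqrt{8 - 68}\right) = -53 - \left(96 + 4 \sqrt{-60} - 1632 - 68 \sqrt{-60}\right) = -53 - \left(96 + 4 \cdot 2 i \sqrt{15} - 1632 - 68 \cdot 2 i \sqrt{15}\right) = -53 - \left(96 + 8 i \sqrt{15} - 1632 - 136 i \sqrt{15}\right) = -53 - \left(-1536 - 128 i \sqrt{15}\right) = -53 + \left(1536 + 128 i \sqrt{15}\right) = 1483 + 128 i \sqrt{15}$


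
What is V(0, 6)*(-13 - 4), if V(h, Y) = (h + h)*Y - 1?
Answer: 17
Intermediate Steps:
V(h, Y) = -1 + 2*Y*h (V(h, Y) = (2*h)*Y - 1 = 2*Y*h - 1 = -1 + 2*Y*h)
V(0, 6)*(-13 - 4) = (-1 + 2*6*0)*(-13 - 4) = (-1 + 0)*(-17) = -1*(-17) = 17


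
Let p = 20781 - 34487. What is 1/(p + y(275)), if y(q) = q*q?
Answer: 1/61919 ≈ 1.6150e-5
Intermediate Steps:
y(q) = q²
p = -13706
1/(p + y(275)) = 1/(-13706 + 275²) = 1/(-13706 + 75625) = 1/61919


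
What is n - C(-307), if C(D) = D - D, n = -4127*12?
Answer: -49524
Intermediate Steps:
n = -49524
C(D) = 0
n - C(-307) = -49524 - 1*0 = -49524 + 0 = -49524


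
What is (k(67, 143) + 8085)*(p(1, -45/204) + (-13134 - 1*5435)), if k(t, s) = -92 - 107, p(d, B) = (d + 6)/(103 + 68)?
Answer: -25040352712/171 ≈ -1.4643e+8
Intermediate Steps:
p(d, B) = 2/57 + d/171 (p(d, B) = (6 + d)/171 = (6 + d)*(1/171) = 2/57 + d/171)
k(t, s) = -199
(k(67, 143) + 8085)*(p(1, -45/204) + (-13134 - 1*5435)) = (-199 + 8085)*((2/57 + (1/171)*1) + (-13134 - 1*5435)) = 7886*((2/57 + 1/171) + (-13134 - 5435)) = 7886*(7/171 - 18569) = 7886*(-3175292/171) = -25040352712/171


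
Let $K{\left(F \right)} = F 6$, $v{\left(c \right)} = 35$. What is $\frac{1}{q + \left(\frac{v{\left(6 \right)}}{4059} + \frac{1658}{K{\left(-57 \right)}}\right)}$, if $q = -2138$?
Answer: $- \frac{77121}{165257912} \approx -0.00046667$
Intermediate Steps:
$K{\left(F \right)} = 6 F$
$\frac{1}{q + \left(\frac{v{\left(6 \right)}}{4059} + \frac{1658}{K{\left(-57 \right)}}\right)} = \frac{1}{-2138 + \left(\frac{35}{4059} + \frac{1658}{6 \left(-57\right)}\right)} = \frac{1}{-2138 + \left(35 \cdot \frac{1}{4059} + \frac{1658}{-342}\right)} = \frac{1}{-2138 + \left(\frac{35}{4059} + 1658 \left(- \frac{1}{342}\right)\right)} = \frac{1}{-2138 + \left(\frac{35}{4059} - \frac{829}{171}\right)} = \frac{1}{-2138 - \frac{373214}{77121}} = \frac{1}{- \frac{165257912}{77121}} = - \frac{77121}{165257912}$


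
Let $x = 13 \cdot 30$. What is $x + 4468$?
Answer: $4858$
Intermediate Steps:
$x = 390$
$x + 4468 = 390 + 4468 = 4858$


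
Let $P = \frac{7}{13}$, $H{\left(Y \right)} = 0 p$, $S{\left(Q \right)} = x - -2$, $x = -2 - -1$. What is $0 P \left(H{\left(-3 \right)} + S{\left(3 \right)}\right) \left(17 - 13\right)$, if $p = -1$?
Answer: $0$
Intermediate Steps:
$x = -1$ ($x = -2 + 1 = -1$)
$S{\left(Q \right)} = 1$ ($S{\left(Q \right)} = -1 - -2 = -1 + 2 = 1$)
$H{\left(Y \right)} = 0$ ($H{\left(Y \right)} = 0 \left(-1\right) = 0$)
$P = \frac{7}{13}$ ($P = 7 \cdot \frac{1}{13} = \frac{7}{13} \approx 0.53846$)
$0 P \left(H{\left(-3 \right)} + S{\left(3 \right)}\right) \left(17 - 13\right) = 0 \cdot \frac{7}{13} \left(0 + 1\right) \left(17 - 13\right) = 0 \cdot 1 \cdot 4 = 0 \cdot 4 = 0$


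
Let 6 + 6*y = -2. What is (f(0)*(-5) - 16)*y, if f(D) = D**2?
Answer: 64/3 ≈ 21.333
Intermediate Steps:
y = -4/3 (y = -1 + (1/6)*(-2) = -1 - 1/3 = -4/3 ≈ -1.3333)
(f(0)*(-5) - 16)*y = (0**2*(-5) - 16)*(-4/3) = (0*(-5) - 16)*(-4/3) = (0 - 16)*(-4/3) = -16*(-4/3) = 64/3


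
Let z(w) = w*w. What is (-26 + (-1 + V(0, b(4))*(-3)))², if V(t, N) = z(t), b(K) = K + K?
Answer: 729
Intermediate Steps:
z(w) = w²
b(K) = 2*K
V(t, N) = t²
(-26 + (-1 + V(0, b(4))*(-3)))² = (-26 + (-1 + 0²*(-3)))² = (-26 + (-1 + 0*(-3)))² = (-26 + (-1 + 0))² = (-26 - 1)² = (-27)² = 729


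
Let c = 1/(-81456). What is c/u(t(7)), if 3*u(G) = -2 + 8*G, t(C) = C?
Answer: -1/1466208 ≈ -6.8203e-7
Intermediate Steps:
c = -1/81456 ≈ -1.2277e-5
u(G) = -⅔ + 8*G/3 (u(G) = (-2 + 8*G)/3 = -⅔ + 8*G/3)
c/u(t(7)) = -1/(81456*(-⅔ + (8/3)*7)) = -1/(81456*(-⅔ + 56/3)) = -1/81456/18 = -1/81456*1/18 = -1/1466208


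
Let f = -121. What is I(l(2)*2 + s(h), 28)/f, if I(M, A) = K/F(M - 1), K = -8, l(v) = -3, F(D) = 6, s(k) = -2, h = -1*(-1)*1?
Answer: 4/363 ≈ 0.011019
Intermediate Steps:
h = 1 (h = 1*1 = 1)
I(M, A) = -4/3 (I(M, A) = -8/6 = -8*⅙ = -4/3)
I(l(2)*2 + s(h), 28)/f = -4/3/(-121) = -4/3*(-1/121) = 4/363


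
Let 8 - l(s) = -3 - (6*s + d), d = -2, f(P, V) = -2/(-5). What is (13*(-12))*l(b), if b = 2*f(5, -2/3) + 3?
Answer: -24804/5 ≈ -4960.8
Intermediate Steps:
f(P, V) = 2/5 (f(P, V) = -2*(-1/5) = 2/5)
b = 19/5 (b = 2*(2/5) + 3 = 4/5 + 3 = 19/5 ≈ 3.8000)
l(s) = 9 + 6*s (l(s) = 8 - (-3 - (6*s - 2)) = 8 - (-3 - (-2 + 6*s)) = 8 - (-3 + (2 - 6*s)) = 8 - (-1 - 6*s) = 8 + (1 + 6*s) = 9 + 6*s)
(13*(-12))*l(b) = (13*(-12))*(9 + 6*(19/5)) = -156*(9 + 114/5) = -156*159/5 = -24804/5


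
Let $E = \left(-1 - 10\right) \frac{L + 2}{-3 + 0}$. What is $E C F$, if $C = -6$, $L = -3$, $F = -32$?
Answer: $-704$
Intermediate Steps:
$E = - \frac{11}{3}$ ($E = \left(-1 - 10\right) \frac{-3 + 2}{-3 + 0} = \left(-1 - 10\right) \left(- \frac{1}{-3}\right) = - 11 \left(\left(-1\right) \left(- \frac{1}{3}\right)\right) = \left(-11\right) \frac{1}{3} = - \frac{11}{3} \approx -3.6667$)
$E C F = \left(- \frac{11}{3}\right) \left(-6\right) \left(-32\right) = 22 \left(-32\right) = -704$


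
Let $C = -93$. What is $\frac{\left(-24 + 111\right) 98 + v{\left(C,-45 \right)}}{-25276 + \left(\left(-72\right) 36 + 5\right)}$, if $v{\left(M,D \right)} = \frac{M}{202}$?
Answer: $- \frac{1722159}{5628326} \approx -0.30598$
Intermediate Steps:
$v{\left(M,D \right)} = \frac{M}{202}$ ($v{\left(M,D \right)} = M \frac{1}{202} = \frac{M}{202}$)
$\frac{\left(-24 + 111\right) 98 + v{\left(C,-45 \right)}}{-25276 + \left(\left(-72\right) 36 + 5\right)} = \frac{\left(-24 + 111\right) 98 + \frac{1}{202} \left(-93\right)}{-25276 + \left(\left(-72\right) 36 + 5\right)} = \frac{87 \cdot 98 - \frac{93}{202}}{-25276 + \left(-2592 + 5\right)} = \frac{8526 - \frac{93}{202}}{-25276 - 2587} = \frac{1722159}{202 \left(-27863\right)} = \frac{1722159}{202} \left(- \frac{1}{27863}\right) = - \frac{1722159}{5628326}$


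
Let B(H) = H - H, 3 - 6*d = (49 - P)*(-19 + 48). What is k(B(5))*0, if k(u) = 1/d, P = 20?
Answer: 0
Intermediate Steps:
d = -419/3 (d = ½ - (49 - 1*20)*(-19 + 48)/6 = ½ - (49 - 20)*29/6 = ½ - 29*29/6 = ½ - ⅙*841 = ½ - 841/6 = -419/3 ≈ -139.67)
B(H) = 0
k(u) = -3/419 (k(u) = 1/(-419/3) = -3/419)
k(B(5))*0 = -3/419*0 = 0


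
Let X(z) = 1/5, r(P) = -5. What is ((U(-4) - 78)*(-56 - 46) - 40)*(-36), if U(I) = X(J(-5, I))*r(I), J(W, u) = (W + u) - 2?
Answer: -288648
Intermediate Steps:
J(W, u) = -2 + W + u
X(z) = ⅕
U(I) = -1 (U(I) = (⅕)*(-5) = -1)
((U(-4) - 78)*(-56 - 46) - 40)*(-36) = ((-1 - 78)*(-56 - 46) - 40)*(-36) = (-79*(-102) - 40)*(-36) = (8058 - 40)*(-36) = 8018*(-36) = -288648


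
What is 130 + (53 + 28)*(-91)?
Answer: -7241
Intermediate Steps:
130 + (53 + 28)*(-91) = 130 + 81*(-91) = 130 - 7371 = -7241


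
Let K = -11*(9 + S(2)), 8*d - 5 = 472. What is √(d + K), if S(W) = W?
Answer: I*√982/4 ≈ 7.8342*I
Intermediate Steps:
d = 477/8 (d = 5/8 + (⅛)*472 = 5/8 + 59 = 477/8 ≈ 59.625)
K = -121 (K = -11*(9 + 2) = -11*11 = -121)
√(d + K) = √(477/8 - 121) = √(-491/8) = I*√982/4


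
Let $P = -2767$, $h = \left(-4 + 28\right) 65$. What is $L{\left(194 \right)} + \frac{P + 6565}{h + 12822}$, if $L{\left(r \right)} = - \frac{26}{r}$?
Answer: $\frac{10080}{77503} \approx 0.13006$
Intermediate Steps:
$h = 1560$ ($h = 24 \cdot 65 = 1560$)
$L{\left(194 \right)} + \frac{P + 6565}{h + 12822} = - \frac{26}{194} + \frac{-2767 + 6565}{1560 + 12822} = \left(-26\right) \frac{1}{194} + \frac{3798}{14382} = - \frac{13}{97} + 3798 \cdot \frac{1}{14382} = - \frac{13}{97} + \frac{211}{799} = \frac{10080}{77503}$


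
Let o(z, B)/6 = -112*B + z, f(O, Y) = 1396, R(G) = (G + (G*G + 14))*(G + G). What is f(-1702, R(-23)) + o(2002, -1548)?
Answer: 1053664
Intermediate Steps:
R(G) = 2*G*(14 + G + G²) (R(G) = (G + (G² + 14))*(2*G) = (G + (14 + G²))*(2*G) = (14 + G + G²)*(2*G) = 2*G*(14 + G + G²))
o(z, B) = -672*B + 6*z (o(z, B) = 6*(-112*B + z) = 6*(z - 112*B) = -672*B + 6*z)
f(-1702, R(-23)) + o(2002, -1548) = 1396 + (-672*(-1548) + 6*2002) = 1396 + (1040256 + 12012) = 1396 + 1052268 = 1053664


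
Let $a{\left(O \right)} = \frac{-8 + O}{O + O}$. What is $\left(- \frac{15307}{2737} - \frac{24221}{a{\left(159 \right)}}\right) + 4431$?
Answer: $- \frac{19252171546}{413287} \approx -46583.0$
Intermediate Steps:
$a{\left(O \right)} = \frac{-8 + O}{2 O}$
$\left(- \frac{15307}{2737} - \frac{24221}{a{\left(159 \right)}}\right) + 4431 = \left(- \frac{15307}{2737} - \frac{24221}{\frac{1}{2} \cdot \frac{1}{159} \left(-8 + 159\right)}\right) + 4431 = \left(\left(-15307\right) \frac{1}{2737} - \frac{24221}{\frac{1}{2} \cdot \frac{1}{159} \cdot 151}\right) + 4431 = \left(- \frac{15307}{2737} - \frac{24221}{\frac{151}{318}}\right) + 4431 = \left(- \frac{15307}{2737} - \frac{7702278}{151}\right) + 4431 = - \frac{21083446243}{413287} + 4431 = - \frac{19252171546}{413287}$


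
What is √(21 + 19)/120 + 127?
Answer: 127 + √10/60 ≈ 127.05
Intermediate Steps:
√(21 + 19)/120 + 127 = √40*(1/120) + 127 = (2*√10)*(1/120) + 127 = √10/60 + 127 = 127 + √10/60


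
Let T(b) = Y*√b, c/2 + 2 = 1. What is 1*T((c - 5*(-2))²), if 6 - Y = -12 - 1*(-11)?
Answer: 56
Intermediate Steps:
c = -2 (c = -4 + 2*1 = -4 + 2 = -2)
Y = 7 (Y = 6 - (-12 - 1*(-11)) = 6 - (-12 + 11) = 6 - 1*(-1) = 6 + 1 = 7)
T(b) = 7*√b
1*T((c - 5*(-2))²) = 1*(7*√((-2 - 5*(-2))²)) = 1*(7*√((-2 + 10)²)) = 1*(7*√(8²)) = 1*(7*√64) = 1*(7*8) = 1*56 = 56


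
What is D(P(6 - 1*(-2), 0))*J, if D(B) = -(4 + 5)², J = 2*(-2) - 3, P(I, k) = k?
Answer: 567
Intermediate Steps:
J = -7 (J = -4 - 3 = -7)
D(B) = -81 (D(B) = -1*9² = -1*81 = -81)
D(P(6 - 1*(-2), 0))*J = -81*(-7) = 567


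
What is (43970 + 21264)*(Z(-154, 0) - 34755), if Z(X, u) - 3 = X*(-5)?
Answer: -2216781788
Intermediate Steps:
Z(X, u) = 3 - 5*X (Z(X, u) = 3 + X*(-5) = 3 - 5*X)
(43970 + 21264)*(Z(-154, 0) - 34755) = (43970 + 21264)*((3 - 5*(-154)) - 34755) = 65234*((3 + 770) - 34755) = 65234*(773 - 34755) = 65234*(-33982) = -2216781788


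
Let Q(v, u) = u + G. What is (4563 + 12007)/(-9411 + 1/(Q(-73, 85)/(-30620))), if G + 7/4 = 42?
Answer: -8301570/4837391 ≈ -1.7161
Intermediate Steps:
G = 161/4 (G = -7/4 + 42 = 161/4 ≈ 40.250)
Q(v, u) = 161/4 + u (Q(v, u) = u + 161/4 = 161/4 + u)
(4563 + 12007)/(-9411 + 1/(Q(-73, 85)/(-30620))) = (4563 + 12007)/(-9411 + 1/((161/4 + 85)/(-30620))) = 16570/(-9411 + 1/((501/4)*(-1/30620))) = 16570/(-9411 + 1/(-501/122480)) = 16570/(-9411 - 122480/501) = 16570/(-4837391/501) = 16570*(-501/4837391) = -8301570/4837391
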